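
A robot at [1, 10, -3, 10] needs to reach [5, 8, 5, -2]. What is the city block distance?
26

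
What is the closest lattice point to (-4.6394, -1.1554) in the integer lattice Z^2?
(-5, -1)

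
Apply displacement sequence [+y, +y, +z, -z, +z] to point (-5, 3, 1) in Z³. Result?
(-5, 5, 2)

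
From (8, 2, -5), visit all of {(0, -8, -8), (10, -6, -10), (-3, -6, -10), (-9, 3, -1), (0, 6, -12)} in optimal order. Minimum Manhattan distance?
76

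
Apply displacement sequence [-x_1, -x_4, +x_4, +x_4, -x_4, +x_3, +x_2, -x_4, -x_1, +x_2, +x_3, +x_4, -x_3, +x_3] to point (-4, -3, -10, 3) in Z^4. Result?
(-6, -1, -8, 3)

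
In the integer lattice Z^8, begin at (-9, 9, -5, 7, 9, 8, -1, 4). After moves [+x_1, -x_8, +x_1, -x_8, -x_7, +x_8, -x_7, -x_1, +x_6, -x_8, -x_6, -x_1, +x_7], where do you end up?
(-9, 9, -5, 7, 9, 8, -2, 2)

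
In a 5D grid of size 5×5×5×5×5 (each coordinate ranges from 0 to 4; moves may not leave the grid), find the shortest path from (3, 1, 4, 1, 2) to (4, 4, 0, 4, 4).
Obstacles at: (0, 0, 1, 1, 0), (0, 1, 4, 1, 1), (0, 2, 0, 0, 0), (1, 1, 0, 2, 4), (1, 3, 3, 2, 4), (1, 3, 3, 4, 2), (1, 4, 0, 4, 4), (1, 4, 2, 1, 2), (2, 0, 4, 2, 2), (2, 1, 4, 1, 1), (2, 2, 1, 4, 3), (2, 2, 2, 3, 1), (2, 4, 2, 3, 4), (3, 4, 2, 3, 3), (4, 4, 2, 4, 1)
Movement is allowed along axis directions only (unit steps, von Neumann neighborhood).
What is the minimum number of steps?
13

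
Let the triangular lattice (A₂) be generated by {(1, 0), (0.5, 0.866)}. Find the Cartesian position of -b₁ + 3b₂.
(0.5, 2.598)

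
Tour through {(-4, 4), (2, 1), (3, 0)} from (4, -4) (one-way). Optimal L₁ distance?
16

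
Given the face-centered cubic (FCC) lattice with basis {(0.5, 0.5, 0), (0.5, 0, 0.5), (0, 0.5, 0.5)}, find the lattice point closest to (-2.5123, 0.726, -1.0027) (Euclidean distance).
(-2.5, 0.5, -1)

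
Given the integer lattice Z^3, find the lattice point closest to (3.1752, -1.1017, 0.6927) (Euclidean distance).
(3, -1, 1)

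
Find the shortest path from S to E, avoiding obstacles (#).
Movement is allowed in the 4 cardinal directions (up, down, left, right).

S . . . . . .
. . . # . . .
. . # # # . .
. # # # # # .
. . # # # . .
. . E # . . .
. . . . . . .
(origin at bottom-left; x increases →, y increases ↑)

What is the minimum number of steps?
7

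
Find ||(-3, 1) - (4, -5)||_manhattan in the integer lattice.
13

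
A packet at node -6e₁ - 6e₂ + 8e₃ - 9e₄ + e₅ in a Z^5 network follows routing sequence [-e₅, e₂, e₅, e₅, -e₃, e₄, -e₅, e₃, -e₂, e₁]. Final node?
(-5, -6, 8, -8, 1)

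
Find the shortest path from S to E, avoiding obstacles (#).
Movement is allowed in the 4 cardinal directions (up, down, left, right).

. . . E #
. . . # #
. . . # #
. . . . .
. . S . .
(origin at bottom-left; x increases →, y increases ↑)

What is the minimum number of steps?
5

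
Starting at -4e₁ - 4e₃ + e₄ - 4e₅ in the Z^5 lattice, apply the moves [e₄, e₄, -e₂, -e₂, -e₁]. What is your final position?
(-5, -2, -4, 3, -4)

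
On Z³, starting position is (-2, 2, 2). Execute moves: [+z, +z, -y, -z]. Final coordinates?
(-2, 1, 3)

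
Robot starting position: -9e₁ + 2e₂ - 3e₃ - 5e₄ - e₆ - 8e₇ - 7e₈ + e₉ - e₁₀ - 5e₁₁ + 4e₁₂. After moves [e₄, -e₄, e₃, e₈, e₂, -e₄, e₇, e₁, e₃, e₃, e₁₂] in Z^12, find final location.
(-8, 3, 0, -6, 0, -1, -7, -6, 1, -1, -5, 5)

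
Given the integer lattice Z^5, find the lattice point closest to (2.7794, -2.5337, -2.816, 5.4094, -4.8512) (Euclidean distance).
(3, -3, -3, 5, -5)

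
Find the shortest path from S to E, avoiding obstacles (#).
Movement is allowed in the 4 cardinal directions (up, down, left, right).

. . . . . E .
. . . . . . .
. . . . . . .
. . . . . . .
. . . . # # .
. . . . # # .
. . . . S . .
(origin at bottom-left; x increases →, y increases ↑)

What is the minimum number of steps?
9
(one shortest path: (4, 0) → (3, 0) → (3, 1) → (3, 2) → (3, 3) → (4, 3) → (5, 3) → (5, 4) → (5, 5) → (5, 6))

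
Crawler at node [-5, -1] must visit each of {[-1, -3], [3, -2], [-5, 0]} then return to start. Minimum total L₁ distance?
22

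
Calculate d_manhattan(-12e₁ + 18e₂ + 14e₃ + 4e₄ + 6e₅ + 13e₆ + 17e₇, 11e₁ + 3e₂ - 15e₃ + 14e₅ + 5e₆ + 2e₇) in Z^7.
102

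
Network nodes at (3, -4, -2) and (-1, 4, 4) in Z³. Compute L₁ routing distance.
18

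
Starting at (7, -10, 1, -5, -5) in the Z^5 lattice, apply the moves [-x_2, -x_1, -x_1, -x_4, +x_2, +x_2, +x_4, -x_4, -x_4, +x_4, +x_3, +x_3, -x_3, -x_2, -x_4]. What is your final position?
(5, -10, 2, -7, -5)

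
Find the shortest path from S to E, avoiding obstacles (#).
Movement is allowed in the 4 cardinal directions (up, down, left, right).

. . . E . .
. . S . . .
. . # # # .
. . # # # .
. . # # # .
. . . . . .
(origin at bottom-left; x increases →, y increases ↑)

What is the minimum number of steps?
2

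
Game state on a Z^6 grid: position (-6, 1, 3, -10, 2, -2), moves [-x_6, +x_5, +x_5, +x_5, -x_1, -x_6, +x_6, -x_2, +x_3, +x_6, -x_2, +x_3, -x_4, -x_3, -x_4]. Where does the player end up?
(-7, -1, 4, -12, 5, -2)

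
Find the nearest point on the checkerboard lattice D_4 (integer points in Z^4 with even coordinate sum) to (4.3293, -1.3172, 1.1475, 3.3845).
(4, -1, 1, 4)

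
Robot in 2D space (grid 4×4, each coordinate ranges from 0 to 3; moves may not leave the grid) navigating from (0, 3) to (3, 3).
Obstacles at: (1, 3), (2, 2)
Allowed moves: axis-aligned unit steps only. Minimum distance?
7
(one shortest path: (0, 3) → (0, 2) → (1, 2) → (1, 1) → (2, 1) → (3, 1) → (3, 2) → (3, 3))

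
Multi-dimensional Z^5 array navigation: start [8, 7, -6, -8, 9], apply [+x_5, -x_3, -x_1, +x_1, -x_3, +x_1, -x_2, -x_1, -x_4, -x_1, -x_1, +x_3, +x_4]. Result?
(6, 6, -7, -8, 10)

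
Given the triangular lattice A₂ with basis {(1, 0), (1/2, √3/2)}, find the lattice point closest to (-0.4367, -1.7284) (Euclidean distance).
(0, -1.732)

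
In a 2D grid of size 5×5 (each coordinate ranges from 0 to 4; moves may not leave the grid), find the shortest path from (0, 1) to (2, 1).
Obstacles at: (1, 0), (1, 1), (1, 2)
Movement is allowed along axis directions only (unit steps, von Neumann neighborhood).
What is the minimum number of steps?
6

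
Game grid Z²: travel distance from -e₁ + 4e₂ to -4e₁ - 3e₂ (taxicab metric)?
10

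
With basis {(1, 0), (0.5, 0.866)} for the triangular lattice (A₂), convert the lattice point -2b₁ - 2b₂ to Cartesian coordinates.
(-3, -1.732)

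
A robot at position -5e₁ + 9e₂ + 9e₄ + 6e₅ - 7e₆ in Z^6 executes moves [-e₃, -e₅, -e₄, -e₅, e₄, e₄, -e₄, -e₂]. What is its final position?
(-5, 8, -1, 9, 4, -7)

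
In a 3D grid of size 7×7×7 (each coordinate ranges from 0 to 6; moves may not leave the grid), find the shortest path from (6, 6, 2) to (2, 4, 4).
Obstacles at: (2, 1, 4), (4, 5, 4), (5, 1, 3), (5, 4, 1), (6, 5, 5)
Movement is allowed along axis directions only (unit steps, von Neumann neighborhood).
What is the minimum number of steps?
8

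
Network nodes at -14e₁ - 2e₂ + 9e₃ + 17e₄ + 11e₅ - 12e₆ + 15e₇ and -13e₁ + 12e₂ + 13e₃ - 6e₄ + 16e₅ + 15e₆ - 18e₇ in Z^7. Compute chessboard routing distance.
33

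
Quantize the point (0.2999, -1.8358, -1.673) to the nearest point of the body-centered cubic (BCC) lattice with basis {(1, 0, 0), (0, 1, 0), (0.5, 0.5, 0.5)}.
(0.5, -1.5, -1.5)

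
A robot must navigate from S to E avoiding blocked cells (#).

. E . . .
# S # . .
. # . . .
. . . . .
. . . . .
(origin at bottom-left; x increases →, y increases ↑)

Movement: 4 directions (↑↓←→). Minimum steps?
1
(one shortest path: (1, 3) → (1, 4))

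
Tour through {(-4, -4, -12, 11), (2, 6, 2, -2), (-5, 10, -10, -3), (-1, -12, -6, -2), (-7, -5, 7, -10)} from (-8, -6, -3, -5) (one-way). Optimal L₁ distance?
135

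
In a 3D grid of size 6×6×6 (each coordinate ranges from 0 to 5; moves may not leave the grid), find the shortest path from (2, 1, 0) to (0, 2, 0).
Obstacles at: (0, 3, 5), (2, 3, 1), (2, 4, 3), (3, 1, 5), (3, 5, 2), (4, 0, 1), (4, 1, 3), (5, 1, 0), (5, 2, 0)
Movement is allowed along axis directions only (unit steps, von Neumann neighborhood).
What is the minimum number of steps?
3
(one shortest path: (2, 1, 0) → (1, 1, 0) → (0, 1, 0) → (0, 2, 0))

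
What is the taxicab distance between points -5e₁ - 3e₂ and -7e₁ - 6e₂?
5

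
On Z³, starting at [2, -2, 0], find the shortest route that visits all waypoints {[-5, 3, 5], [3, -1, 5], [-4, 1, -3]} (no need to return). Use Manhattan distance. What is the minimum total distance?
30
(one optimal route: (2, -2, 0) → (3, -1, 5) → (-5, 3, 5) → (-4, 1, -3))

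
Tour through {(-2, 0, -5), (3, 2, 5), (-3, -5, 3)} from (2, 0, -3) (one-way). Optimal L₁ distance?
35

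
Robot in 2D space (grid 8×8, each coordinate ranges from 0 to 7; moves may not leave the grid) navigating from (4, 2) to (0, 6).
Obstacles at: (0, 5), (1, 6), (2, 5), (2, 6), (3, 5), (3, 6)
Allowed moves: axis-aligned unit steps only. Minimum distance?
10
(one shortest path: (4, 2) → (4, 3) → (4, 4) → (4, 5) → (4, 6) → (4, 7) → (3, 7) → (2, 7) → (1, 7) → (0, 7) → (0, 6))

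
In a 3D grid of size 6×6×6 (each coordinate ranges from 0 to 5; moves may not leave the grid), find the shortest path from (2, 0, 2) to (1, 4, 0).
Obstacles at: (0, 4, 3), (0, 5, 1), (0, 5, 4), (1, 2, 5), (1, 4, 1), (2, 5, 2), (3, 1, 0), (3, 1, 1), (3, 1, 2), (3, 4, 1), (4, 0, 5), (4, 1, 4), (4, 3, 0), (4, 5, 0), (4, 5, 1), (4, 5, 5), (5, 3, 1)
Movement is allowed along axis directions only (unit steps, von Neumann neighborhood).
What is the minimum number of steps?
7
(one shortest path: (2, 0, 2) → (1, 0, 2) → (1, 1, 2) → (1, 2, 2) → (1, 3, 2) → (1, 3, 1) → (1, 3, 0) → (1, 4, 0))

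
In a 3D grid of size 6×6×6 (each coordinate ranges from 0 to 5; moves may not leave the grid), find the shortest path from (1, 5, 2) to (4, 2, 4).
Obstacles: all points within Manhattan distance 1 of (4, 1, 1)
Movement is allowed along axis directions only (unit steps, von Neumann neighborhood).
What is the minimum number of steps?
8
(one shortest path: (1, 5, 2) → (2, 5, 2) → (3, 5, 2) → (4, 5, 2) → (4, 4, 2) → (4, 3, 2) → (4, 2, 2) → (4, 2, 3) → (4, 2, 4))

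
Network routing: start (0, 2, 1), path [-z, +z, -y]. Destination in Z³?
(0, 1, 1)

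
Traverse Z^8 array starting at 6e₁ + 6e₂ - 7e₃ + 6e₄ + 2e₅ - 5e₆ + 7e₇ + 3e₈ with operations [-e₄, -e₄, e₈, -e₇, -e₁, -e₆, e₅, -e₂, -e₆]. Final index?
(5, 5, -7, 4, 3, -7, 6, 4)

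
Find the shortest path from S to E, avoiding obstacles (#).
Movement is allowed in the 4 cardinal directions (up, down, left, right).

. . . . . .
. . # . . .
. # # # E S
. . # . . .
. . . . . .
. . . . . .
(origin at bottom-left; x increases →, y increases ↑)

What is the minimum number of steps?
1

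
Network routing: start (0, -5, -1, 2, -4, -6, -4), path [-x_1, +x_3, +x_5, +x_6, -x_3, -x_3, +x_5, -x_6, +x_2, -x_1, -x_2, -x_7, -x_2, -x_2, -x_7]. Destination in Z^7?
(-2, -7, -2, 2, -2, -6, -6)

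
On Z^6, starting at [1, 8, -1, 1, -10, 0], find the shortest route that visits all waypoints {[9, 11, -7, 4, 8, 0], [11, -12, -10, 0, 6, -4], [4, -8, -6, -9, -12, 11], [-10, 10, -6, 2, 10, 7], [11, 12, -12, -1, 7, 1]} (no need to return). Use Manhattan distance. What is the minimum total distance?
183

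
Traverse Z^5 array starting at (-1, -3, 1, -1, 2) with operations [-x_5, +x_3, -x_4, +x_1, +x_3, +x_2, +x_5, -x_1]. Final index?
(-1, -2, 3, -2, 2)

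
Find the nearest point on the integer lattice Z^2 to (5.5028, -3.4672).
(6, -3)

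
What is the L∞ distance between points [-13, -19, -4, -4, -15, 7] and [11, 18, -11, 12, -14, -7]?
37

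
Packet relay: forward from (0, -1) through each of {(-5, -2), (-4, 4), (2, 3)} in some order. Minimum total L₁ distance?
20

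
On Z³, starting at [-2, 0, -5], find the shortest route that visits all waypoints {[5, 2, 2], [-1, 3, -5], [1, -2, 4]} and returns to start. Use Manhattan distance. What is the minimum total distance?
42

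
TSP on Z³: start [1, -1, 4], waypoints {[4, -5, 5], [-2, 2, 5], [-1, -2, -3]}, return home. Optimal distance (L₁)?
44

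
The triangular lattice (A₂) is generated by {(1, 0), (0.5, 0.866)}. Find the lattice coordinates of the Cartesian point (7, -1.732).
8b₁ - 2b₂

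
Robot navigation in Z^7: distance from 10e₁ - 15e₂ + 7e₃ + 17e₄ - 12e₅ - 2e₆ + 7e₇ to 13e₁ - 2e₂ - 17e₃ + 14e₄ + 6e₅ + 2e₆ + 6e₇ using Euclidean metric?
33.2265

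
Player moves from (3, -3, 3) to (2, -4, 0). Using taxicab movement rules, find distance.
5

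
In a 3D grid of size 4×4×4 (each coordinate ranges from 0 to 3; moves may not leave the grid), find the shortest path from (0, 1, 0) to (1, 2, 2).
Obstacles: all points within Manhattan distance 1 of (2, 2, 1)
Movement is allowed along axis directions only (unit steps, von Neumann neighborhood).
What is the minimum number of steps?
4
(one shortest path: (0, 1, 0) → (1, 1, 0) → (1, 1, 1) → (1, 1, 2) → (1, 2, 2))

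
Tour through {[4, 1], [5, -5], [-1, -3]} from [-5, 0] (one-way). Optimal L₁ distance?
22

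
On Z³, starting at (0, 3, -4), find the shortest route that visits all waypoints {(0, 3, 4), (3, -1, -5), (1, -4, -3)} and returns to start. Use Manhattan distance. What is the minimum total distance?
38
(one optimal route: (0, 3, -4) → (0, 3, 4) → (1, -4, -3) → (3, -1, -5) → (0, 3, -4))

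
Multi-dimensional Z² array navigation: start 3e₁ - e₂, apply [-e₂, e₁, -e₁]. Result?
(3, -2)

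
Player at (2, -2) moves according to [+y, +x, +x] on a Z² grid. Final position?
(4, -1)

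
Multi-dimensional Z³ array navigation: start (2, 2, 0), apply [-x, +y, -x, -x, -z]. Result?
(-1, 3, -1)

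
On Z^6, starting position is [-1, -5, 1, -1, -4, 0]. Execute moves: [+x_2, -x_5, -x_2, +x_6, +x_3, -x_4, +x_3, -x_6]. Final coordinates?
(-1, -5, 3, -2, -5, 0)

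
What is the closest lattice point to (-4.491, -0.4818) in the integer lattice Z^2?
(-4, 0)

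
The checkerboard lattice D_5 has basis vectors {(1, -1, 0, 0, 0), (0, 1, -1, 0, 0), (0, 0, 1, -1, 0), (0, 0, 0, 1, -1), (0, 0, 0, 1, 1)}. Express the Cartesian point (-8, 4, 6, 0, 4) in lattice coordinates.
-8b₁ - 4b₂ + 2b₃ - b₄ + 3b₅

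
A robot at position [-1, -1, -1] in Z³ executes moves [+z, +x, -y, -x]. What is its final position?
(-1, -2, 0)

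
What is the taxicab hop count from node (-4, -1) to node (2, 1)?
8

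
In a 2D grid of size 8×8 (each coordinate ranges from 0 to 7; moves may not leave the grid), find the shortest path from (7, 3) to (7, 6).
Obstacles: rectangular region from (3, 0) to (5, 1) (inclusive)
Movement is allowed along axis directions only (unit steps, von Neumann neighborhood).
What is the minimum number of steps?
3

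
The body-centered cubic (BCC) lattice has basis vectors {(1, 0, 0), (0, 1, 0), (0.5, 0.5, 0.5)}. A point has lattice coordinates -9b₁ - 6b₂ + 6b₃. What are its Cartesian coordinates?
(-6, -3, 3)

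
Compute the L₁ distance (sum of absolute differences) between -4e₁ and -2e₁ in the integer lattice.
2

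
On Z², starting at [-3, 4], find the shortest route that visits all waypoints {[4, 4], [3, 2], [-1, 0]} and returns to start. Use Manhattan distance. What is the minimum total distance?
22
(one optimal route: (-3, 4) → (4, 4) → (3, 2) → (-1, 0) → (-3, 4))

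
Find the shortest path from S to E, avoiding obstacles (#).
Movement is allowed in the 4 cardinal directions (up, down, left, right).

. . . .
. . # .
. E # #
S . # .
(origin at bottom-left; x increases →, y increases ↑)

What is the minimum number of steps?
2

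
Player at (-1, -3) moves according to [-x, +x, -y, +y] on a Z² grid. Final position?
(-1, -3)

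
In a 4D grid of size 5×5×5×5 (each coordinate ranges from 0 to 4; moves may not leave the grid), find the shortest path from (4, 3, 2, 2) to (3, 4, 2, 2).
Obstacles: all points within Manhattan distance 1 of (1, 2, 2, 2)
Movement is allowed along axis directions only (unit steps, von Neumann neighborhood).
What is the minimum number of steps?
2
(one shortest path: (4, 3, 2, 2) → (3, 3, 2, 2) → (3, 4, 2, 2))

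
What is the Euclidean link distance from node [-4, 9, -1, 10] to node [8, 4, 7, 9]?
15.2971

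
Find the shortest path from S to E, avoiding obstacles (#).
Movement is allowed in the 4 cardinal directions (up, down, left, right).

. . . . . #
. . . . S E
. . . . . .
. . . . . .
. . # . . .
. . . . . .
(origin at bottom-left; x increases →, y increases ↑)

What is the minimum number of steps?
1
(one shortest path: (4, 4) → (5, 4))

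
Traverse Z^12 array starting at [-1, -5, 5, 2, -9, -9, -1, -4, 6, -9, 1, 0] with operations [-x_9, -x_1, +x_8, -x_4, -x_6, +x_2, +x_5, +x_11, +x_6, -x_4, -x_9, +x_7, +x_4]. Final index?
(-2, -4, 5, 1, -8, -9, 0, -3, 4, -9, 2, 0)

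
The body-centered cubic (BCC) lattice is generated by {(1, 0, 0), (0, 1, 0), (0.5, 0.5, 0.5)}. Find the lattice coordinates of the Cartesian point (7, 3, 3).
4b₁ + 6b₃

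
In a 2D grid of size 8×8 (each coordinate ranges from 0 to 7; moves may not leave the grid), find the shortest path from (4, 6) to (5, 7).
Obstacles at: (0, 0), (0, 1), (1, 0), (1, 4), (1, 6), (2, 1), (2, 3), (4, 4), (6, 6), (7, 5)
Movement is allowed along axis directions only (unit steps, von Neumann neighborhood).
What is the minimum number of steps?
2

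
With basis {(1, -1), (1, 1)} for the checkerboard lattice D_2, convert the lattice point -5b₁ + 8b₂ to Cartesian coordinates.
(3, 13)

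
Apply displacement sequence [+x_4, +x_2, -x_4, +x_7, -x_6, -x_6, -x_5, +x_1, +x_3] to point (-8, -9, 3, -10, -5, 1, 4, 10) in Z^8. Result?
(-7, -8, 4, -10, -6, -1, 5, 10)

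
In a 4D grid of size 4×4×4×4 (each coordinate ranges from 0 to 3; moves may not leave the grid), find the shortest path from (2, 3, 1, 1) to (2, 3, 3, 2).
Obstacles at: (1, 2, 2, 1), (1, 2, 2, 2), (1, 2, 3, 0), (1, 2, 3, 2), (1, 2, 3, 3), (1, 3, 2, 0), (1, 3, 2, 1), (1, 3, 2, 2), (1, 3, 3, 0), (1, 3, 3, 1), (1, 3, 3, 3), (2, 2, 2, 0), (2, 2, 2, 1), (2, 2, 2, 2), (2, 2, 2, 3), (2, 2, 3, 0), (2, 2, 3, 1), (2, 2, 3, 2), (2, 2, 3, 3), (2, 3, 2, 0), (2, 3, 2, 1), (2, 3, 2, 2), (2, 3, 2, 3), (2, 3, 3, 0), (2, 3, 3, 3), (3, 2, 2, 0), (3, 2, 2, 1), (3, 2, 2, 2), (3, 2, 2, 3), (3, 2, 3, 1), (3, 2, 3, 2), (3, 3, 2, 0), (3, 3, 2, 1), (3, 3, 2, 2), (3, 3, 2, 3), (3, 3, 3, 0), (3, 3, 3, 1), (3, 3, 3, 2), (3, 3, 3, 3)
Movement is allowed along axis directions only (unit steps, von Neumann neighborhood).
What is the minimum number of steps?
7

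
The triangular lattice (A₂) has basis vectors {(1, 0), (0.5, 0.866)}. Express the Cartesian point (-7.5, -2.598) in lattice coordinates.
-6b₁ - 3b₂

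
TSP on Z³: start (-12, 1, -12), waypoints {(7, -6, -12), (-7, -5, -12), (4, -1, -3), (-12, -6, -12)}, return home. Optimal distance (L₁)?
72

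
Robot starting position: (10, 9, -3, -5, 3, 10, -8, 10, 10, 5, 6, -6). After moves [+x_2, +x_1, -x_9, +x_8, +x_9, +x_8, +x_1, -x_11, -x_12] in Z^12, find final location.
(12, 10, -3, -5, 3, 10, -8, 12, 10, 5, 5, -7)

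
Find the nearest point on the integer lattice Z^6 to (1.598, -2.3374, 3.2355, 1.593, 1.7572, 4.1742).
(2, -2, 3, 2, 2, 4)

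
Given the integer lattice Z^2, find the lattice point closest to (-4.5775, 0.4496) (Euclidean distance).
(-5, 0)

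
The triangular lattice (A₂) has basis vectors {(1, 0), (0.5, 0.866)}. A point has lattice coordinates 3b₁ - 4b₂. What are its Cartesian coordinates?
(1, -3.464)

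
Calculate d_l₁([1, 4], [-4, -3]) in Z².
12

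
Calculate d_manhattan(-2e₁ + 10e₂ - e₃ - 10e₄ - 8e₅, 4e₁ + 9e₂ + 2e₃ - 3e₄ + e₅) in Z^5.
26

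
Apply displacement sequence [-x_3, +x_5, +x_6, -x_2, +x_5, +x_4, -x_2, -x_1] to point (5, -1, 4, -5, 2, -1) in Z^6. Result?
(4, -3, 3, -4, 4, 0)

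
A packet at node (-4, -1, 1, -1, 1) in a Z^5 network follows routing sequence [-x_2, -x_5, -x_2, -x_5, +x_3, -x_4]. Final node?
(-4, -3, 2, -2, -1)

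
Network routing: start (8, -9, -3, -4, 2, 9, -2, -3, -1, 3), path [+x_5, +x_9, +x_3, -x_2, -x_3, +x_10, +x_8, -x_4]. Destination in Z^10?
(8, -10, -3, -5, 3, 9, -2, -2, 0, 4)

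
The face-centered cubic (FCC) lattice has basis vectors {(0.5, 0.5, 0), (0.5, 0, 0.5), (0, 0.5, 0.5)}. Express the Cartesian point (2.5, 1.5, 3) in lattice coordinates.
b₁ + 4b₂ + 2b₃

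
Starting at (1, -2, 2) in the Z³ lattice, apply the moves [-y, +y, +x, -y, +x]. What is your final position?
(3, -3, 2)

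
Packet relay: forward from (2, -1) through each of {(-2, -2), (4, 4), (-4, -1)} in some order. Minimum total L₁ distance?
21
(one optimal route: (2, -1) → (-2, -2) → (-4, -1) → (4, 4))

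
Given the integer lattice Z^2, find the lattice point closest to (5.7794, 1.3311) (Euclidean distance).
(6, 1)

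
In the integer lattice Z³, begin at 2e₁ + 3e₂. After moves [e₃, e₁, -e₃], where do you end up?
(3, 3, 0)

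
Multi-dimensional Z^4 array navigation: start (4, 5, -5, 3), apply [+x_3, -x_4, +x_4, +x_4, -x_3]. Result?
(4, 5, -5, 4)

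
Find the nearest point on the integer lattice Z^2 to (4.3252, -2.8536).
(4, -3)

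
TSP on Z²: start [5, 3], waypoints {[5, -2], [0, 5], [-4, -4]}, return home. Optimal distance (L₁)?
36
(one optimal route: (5, 3) → (5, -2) → (-4, -4) → (0, 5) → (5, 3))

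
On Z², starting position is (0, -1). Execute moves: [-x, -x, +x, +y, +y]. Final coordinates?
(-1, 1)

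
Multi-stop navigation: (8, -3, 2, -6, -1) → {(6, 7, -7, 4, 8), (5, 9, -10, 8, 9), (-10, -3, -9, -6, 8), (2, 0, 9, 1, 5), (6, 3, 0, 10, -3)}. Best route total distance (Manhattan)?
142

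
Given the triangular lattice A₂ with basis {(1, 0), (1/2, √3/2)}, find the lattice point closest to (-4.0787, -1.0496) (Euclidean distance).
(-4.5, -0.866)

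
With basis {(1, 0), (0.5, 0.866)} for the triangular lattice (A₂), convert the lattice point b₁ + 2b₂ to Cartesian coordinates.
(2, 1.732)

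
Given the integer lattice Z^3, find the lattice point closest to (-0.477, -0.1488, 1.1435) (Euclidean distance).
(0, 0, 1)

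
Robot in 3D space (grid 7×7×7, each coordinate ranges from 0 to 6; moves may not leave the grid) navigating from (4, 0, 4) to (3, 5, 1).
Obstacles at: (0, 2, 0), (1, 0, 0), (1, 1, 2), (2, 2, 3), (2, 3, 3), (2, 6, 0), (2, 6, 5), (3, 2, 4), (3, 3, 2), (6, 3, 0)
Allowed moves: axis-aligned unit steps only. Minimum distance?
9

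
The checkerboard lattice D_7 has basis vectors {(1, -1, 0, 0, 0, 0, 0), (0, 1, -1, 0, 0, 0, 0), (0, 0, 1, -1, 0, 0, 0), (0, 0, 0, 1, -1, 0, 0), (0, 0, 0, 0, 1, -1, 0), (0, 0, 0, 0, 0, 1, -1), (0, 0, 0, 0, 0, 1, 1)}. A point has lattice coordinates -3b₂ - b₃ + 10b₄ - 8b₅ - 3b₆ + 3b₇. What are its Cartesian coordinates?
(0, -3, 2, 11, -18, 8, 6)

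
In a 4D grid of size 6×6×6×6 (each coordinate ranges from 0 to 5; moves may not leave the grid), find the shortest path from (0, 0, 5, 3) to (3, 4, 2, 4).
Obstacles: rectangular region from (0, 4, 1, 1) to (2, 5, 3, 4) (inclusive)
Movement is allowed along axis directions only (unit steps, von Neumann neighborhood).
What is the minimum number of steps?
11
(one shortest path: (0, 0, 5, 3) → (1, 0, 5, 3) → (2, 0, 5, 3) → (3, 0, 5, 3) → (3, 1, 5, 3) → (3, 2, 5, 3) → (3, 3, 5, 3) → (3, 4, 5, 3) → (3, 4, 4, 3) → (3, 4, 3, 3) → (3, 4, 2, 3) → (3, 4, 2, 4))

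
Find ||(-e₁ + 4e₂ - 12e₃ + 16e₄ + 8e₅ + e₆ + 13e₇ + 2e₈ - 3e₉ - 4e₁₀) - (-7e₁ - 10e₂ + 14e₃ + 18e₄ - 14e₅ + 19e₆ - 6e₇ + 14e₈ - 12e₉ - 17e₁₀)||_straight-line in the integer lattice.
49.7494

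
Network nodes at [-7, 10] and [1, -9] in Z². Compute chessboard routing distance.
19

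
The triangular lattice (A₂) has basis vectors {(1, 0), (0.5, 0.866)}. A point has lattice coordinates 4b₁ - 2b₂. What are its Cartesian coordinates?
(3, -1.732)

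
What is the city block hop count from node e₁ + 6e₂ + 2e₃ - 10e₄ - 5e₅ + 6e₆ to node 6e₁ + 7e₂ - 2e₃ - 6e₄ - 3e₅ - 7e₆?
29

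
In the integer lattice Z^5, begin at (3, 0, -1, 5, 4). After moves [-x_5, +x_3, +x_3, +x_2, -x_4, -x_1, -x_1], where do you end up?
(1, 1, 1, 4, 3)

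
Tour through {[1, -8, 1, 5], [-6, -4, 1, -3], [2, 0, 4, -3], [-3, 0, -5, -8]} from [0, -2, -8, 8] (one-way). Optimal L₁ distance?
72
(one optimal route: (0, -2, -8, 8) → (1, -8, 1, 5) → (-6, -4, 1, -3) → (2, 0, 4, -3) → (-3, 0, -5, -8))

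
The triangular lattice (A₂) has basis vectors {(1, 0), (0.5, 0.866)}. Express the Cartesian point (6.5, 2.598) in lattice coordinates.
5b₁ + 3b₂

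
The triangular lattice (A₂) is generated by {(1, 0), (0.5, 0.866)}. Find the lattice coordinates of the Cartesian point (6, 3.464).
4b₁ + 4b₂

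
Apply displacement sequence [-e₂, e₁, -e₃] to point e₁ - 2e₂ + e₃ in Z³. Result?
(2, -3, 0)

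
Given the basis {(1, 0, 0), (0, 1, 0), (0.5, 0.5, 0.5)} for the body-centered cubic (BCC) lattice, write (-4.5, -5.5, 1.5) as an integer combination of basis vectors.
-6b₁ - 7b₂ + 3b₃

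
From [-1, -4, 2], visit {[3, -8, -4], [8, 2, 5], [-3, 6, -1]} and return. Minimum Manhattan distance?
74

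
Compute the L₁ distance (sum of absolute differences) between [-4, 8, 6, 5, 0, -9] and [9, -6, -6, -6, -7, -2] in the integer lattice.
64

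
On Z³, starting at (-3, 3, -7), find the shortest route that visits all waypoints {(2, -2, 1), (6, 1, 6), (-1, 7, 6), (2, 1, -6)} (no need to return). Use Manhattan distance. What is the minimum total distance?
43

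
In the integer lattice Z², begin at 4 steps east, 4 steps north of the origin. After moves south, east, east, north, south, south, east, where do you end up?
(7, 2)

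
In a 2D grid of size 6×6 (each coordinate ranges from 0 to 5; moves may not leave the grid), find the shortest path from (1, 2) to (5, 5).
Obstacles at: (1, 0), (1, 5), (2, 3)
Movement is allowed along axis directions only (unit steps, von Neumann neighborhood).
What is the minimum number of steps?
7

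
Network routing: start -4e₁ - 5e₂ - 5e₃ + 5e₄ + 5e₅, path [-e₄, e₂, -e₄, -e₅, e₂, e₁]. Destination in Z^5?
(-3, -3, -5, 3, 4)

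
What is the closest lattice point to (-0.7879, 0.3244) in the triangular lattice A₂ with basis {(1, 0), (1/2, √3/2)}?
(-1, 0)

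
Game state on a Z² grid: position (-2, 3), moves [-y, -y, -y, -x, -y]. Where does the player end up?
(-3, -1)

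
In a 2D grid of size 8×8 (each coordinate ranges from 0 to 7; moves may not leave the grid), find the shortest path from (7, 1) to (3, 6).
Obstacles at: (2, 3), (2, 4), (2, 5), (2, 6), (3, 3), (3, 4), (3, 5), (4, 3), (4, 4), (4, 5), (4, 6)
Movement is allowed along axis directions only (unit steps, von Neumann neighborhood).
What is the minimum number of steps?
11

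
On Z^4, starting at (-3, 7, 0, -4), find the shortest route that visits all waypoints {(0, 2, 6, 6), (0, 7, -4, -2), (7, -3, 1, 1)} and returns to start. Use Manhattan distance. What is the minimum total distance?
80
(one optimal route: (-3, 7, 0, -4) → (0, 2, 6, 6) → (7, -3, 1, 1) → (0, 7, -4, -2) → (-3, 7, 0, -4))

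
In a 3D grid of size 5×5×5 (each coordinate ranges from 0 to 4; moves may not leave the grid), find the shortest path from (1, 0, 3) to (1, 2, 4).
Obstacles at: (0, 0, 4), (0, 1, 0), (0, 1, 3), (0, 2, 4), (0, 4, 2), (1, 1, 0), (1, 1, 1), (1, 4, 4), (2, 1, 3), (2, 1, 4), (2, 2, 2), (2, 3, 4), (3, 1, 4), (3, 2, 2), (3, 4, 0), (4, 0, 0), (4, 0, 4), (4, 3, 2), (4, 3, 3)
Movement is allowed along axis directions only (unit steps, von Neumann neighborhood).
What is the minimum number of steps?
3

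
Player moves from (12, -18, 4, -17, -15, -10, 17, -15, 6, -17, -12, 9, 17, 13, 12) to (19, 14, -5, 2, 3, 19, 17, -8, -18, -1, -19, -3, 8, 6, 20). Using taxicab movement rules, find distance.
204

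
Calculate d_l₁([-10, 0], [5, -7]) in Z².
22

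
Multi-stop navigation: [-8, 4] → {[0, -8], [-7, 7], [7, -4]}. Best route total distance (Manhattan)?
37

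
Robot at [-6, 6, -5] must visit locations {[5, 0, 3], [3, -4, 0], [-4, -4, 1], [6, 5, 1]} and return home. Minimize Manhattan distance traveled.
62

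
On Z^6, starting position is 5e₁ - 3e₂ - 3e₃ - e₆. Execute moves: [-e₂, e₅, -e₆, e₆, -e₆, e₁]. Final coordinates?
(6, -4, -3, 0, 1, -2)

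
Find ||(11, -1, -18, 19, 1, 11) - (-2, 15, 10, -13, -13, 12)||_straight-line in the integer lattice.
49.295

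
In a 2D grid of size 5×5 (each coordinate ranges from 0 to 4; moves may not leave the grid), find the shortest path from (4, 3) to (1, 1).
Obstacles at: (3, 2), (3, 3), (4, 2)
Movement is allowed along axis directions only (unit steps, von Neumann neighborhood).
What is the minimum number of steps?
7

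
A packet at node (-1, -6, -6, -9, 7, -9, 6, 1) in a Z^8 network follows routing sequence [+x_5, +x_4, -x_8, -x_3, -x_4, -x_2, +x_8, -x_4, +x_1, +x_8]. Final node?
(0, -7, -7, -10, 8, -9, 6, 2)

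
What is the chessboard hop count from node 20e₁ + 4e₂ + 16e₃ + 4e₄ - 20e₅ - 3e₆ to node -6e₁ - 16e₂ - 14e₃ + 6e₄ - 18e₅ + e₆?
30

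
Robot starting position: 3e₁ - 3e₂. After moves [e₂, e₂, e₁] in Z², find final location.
(4, -1)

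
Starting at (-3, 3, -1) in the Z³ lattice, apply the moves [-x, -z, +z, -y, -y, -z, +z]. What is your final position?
(-4, 1, -1)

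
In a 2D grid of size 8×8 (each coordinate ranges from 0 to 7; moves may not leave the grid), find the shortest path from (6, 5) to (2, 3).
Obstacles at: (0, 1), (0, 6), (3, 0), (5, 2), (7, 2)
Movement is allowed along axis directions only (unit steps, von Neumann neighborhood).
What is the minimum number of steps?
6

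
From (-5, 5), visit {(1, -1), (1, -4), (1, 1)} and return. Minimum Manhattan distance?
30
(one optimal route: (-5, 5) → (1, -1) → (1, -4) → (1, 1) → (-5, 5))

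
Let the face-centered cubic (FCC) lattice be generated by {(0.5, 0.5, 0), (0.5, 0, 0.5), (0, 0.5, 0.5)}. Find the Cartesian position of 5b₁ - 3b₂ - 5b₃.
(1, 0, -4)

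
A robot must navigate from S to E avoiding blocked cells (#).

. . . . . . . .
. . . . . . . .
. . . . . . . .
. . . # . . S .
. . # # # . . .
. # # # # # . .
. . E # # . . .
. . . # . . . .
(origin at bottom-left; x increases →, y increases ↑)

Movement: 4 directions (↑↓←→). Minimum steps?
13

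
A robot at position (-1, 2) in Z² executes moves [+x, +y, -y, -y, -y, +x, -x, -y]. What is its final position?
(0, -1)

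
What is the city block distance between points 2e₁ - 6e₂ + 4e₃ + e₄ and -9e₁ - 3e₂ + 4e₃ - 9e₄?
24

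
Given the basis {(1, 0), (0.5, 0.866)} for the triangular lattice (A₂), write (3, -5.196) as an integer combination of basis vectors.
6b₁ - 6b₂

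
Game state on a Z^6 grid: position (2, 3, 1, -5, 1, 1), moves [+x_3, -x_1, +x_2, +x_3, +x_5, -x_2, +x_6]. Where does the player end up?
(1, 3, 3, -5, 2, 2)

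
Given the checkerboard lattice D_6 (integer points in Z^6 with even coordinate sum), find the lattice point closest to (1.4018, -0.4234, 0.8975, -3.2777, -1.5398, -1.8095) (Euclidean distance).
(1, 0, 1, -3, -1, -2)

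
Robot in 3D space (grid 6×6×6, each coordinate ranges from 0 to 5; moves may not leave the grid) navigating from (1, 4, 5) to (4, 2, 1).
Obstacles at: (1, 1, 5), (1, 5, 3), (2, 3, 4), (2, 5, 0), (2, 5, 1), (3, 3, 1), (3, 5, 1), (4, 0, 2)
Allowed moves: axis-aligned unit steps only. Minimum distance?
9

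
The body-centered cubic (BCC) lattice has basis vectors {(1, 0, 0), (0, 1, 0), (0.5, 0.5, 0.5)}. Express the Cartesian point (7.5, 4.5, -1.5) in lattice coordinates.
9b₁ + 6b₂ - 3b₃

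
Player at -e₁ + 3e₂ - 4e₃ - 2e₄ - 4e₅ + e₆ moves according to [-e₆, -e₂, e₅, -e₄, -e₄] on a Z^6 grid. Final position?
(-1, 2, -4, -4, -3, 0)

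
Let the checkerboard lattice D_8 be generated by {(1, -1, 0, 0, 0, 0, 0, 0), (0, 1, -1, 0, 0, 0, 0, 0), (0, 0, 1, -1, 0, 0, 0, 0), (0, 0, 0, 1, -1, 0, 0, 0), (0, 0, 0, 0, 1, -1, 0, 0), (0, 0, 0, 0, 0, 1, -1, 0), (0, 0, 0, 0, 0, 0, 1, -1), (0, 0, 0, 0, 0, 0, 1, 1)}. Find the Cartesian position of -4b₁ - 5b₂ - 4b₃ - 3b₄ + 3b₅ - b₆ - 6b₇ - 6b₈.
(-4, -1, 1, 1, 6, -4, -11, 0)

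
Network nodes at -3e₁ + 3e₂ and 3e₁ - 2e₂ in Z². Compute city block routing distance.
11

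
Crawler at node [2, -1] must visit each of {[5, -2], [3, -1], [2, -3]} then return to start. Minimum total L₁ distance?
10
(one optimal route: (2, -1) → (3, -1) → (5, -2) → (2, -3) → (2, -1))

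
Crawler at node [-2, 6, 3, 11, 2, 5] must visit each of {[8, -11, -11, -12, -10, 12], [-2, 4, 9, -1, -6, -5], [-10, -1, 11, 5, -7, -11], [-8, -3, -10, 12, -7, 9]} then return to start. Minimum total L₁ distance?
256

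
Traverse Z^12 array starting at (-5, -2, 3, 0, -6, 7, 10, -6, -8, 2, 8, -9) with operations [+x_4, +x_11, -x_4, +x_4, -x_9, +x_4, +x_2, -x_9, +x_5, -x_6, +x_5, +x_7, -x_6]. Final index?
(-5, -1, 3, 2, -4, 5, 11, -6, -10, 2, 9, -9)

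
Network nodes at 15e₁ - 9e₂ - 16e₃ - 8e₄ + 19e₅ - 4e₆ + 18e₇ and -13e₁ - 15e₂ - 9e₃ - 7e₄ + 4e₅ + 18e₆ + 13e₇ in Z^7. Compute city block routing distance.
84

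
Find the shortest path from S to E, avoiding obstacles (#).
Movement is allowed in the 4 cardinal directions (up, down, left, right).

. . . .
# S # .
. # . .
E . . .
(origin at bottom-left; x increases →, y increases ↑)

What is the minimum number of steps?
9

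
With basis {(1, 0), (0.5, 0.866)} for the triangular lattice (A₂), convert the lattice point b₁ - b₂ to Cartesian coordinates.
(0.5, -0.866)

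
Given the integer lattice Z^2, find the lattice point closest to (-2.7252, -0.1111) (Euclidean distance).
(-3, 0)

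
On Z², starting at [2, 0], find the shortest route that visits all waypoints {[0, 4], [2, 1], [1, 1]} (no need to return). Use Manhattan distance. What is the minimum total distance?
6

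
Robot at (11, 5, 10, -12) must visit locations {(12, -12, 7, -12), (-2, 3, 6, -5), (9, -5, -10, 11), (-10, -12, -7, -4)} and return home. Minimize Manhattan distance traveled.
178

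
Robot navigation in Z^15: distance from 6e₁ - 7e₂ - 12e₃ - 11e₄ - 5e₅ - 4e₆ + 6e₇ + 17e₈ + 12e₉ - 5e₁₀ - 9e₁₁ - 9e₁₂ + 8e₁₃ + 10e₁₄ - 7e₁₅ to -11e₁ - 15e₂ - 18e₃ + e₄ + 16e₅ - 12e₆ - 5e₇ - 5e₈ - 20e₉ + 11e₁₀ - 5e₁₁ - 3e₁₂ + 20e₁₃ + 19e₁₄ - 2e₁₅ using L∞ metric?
32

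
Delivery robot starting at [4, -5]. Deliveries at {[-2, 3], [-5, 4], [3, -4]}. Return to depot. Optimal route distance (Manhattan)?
36
(one optimal route: (4, -5) → (-2, 3) → (-5, 4) → (3, -4) → (4, -5))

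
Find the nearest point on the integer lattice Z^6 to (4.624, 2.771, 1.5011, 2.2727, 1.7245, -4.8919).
(5, 3, 2, 2, 2, -5)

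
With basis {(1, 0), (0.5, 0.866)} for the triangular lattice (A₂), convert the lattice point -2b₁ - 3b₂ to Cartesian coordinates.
(-3.5, -2.598)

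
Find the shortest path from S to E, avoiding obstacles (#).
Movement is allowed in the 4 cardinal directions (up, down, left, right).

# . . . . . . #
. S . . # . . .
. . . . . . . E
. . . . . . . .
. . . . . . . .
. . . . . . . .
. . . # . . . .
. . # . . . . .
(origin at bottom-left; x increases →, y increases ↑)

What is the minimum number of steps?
7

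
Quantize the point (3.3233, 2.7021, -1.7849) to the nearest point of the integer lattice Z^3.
(3, 3, -2)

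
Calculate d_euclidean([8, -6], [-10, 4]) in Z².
20.5913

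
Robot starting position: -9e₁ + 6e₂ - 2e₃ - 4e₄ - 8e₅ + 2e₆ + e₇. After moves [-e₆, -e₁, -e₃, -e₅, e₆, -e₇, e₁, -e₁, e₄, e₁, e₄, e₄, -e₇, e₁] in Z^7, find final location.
(-8, 6, -3, -1, -9, 2, -1)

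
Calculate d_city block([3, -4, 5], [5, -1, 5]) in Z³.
5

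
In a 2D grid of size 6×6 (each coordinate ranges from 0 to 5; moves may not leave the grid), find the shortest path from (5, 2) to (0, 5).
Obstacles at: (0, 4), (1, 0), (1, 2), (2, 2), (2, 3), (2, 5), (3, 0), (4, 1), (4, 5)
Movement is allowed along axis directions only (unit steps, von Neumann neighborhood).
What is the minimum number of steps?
8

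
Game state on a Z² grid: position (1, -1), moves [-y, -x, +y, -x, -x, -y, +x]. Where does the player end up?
(-1, -2)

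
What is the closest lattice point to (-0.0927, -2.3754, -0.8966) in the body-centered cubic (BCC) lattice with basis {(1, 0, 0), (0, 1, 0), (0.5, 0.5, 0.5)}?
(0, -2, -1)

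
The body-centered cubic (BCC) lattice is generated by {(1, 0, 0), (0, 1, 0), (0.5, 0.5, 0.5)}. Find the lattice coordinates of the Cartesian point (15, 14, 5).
10b₁ + 9b₂ + 10b₃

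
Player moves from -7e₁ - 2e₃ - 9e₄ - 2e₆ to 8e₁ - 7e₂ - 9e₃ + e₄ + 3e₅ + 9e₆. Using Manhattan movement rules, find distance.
53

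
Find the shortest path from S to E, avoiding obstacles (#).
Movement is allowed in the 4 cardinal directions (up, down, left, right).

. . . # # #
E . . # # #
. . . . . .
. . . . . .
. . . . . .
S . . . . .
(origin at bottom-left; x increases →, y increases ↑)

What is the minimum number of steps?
4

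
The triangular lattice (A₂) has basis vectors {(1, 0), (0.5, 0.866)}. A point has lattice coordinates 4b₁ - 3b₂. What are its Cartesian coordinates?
(2.5, -2.598)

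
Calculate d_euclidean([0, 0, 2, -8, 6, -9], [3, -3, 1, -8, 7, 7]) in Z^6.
16.6132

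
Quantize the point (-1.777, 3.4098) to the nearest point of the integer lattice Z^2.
(-2, 3)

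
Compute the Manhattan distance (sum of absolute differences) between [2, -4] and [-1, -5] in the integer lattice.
4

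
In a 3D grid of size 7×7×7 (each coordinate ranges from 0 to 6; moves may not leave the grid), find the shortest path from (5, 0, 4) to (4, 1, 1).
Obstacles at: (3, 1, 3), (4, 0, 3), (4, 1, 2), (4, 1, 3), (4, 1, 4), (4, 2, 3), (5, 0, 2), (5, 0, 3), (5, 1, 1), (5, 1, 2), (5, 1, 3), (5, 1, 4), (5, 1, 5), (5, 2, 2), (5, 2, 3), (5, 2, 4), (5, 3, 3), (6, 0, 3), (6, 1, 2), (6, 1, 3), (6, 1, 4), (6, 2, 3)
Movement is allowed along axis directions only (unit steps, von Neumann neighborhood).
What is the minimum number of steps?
7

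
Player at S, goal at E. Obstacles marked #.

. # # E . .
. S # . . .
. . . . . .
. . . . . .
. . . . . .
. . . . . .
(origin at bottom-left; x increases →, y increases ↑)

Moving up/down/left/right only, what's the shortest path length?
5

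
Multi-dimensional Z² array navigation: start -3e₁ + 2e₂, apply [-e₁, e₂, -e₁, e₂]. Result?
(-5, 4)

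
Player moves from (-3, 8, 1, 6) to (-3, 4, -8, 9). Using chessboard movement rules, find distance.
9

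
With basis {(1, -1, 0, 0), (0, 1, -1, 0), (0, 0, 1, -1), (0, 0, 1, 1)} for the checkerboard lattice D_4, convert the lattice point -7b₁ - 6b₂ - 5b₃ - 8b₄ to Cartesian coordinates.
(-7, 1, -7, -3)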